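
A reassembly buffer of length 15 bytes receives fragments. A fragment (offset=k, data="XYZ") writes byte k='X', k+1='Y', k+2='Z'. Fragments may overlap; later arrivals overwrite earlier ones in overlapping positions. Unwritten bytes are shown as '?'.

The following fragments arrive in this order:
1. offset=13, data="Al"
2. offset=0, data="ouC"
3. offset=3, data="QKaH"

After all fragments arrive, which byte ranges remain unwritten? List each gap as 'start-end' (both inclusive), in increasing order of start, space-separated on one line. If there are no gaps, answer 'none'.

Fragment 1: offset=13 len=2
Fragment 2: offset=0 len=3
Fragment 3: offset=3 len=4
Gaps: 7-12

Answer: 7-12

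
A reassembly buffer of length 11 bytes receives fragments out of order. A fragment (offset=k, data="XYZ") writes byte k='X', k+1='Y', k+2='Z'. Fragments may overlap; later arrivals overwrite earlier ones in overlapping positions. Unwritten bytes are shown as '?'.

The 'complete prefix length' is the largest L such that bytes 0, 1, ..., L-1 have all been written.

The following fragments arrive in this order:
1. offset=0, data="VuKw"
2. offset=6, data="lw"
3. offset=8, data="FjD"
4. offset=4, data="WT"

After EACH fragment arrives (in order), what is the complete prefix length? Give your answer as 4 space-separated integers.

Answer: 4 4 4 11

Derivation:
Fragment 1: offset=0 data="VuKw" -> buffer=VuKw??????? -> prefix_len=4
Fragment 2: offset=6 data="lw" -> buffer=VuKw??lw??? -> prefix_len=4
Fragment 3: offset=8 data="FjD" -> buffer=VuKw??lwFjD -> prefix_len=4
Fragment 4: offset=4 data="WT" -> buffer=VuKwWTlwFjD -> prefix_len=11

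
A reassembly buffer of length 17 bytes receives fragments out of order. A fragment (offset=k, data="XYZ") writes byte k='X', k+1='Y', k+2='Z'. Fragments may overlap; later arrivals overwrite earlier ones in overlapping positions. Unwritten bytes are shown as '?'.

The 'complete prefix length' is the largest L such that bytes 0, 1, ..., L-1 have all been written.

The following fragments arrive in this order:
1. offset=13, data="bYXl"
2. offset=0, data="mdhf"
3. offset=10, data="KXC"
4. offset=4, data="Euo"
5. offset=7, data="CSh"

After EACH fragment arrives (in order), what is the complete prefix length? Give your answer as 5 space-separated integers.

Answer: 0 4 4 7 17

Derivation:
Fragment 1: offset=13 data="bYXl" -> buffer=?????????????bYXl -> prefix_len=0
Fragment 2: offset=0 data="mdhf" -> buffer=mdhf?????????bYXl -> prefix_len=4
Fragment 3: offset=10 data="KXC" -> buffer=mdhf??????KXCbYXl -> prefix_len=4
Fragment 4: offset=4 data="Euo" -> buffer=mdhfEuo???KXCbYXl -> prefix_len=7
Fragment 5: offset=7 data="CSh" -> buffer=mdhfEuoCShKXCbYXl -> prefix_len=17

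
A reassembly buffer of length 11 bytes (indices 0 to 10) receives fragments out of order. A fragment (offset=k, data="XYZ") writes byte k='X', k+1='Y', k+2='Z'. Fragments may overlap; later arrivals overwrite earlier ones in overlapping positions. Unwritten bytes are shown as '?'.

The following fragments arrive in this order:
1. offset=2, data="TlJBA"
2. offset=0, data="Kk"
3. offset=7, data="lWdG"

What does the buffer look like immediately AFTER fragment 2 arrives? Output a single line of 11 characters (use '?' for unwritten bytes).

Fragment 1: offset=2 data="TlJBA" -> buffer=??TlJBA????
Fragment 2: offset=0 data="Kk" -> buffer=KkTlJBA????

Answer: KkTlJBA????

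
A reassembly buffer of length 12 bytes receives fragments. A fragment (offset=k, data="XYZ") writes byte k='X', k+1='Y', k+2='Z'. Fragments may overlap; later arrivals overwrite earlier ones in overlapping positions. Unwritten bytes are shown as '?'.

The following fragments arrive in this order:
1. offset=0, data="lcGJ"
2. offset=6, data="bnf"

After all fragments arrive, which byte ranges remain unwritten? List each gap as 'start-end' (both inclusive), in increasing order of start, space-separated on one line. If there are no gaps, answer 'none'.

Answer: 4-5 9-11

Derivation:
Fragment 1: offset=0 len=4
Fragment 2: offset=6 len=3
Gaps: 4-5 9-11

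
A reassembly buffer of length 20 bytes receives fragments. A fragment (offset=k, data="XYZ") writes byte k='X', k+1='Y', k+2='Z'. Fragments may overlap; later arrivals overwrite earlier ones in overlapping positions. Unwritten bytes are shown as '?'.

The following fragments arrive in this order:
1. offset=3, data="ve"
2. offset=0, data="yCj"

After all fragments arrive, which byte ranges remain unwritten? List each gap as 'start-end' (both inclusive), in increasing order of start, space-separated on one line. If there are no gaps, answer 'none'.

Fragment 1: offset=3 len=2
Fragment 2: offset=0 len=3
Gaps: 5-19

Answer: 5-19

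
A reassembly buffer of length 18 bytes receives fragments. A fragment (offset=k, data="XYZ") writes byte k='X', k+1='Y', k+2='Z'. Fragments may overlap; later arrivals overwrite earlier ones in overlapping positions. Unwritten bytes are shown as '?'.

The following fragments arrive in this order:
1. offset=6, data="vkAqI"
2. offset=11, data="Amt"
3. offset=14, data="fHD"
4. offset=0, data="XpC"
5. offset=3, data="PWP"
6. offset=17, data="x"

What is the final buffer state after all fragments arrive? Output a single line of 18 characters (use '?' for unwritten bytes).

Answer: XpCPWPvkAqIAmtfHDx

Derivation:
Fragment 1: offset=6 data="vkAqI" -> buffer=??????vkAqI???????
Fragment 2: offset=11 data="Amt" -> buffer=??????vkAqIAmt????
Fragment 3: offset=14 data="fHD" -> buffer=??????vkAqIAmtfHD?
Fragment 4: offset=0 data="XpC" -> buffer=XpC???vkAqIAmtfHD?
Fragment 5: offset=3 data="PWP" -> buffer=XpCPWPvkAqIAmtfHD?
Fragment 6: offset=17 data="x" -> buffer=XpCPWPvkAqIAmtfHDx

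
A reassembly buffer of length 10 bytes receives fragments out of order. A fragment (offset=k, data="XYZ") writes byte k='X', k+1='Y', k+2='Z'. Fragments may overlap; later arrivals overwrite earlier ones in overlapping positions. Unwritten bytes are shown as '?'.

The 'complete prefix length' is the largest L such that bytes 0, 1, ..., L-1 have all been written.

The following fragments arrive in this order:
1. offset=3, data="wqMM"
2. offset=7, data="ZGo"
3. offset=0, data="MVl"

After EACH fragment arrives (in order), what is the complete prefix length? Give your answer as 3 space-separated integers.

Answer: 0 0 10

Derivation:
Fragment 1: offset=3 data="wqMM" -> buffer=???wqMM??? -> prefix_len=0
Fragment 2: offset=7 data="ZGo" -> buffer=???wqMMZGo -> prefix_len=0
Fragment 3: offset=0 data="MVl" -> buffer=MVlwqMMZGo -> prefix_len=10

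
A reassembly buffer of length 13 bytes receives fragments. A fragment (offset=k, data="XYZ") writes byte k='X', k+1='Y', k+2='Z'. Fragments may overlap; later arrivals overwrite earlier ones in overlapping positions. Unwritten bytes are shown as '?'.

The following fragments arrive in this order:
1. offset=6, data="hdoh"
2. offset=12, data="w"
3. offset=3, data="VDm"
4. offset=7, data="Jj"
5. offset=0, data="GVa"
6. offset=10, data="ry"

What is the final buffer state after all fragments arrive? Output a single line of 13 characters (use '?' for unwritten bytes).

Answer: GVaVDmhJjhryw

Derivation:
Fragment 1: offset=6 data="hdoh" -> buffer=??????hdoh???
Fragment 2: offset=12 data="w" -> buffer=??????hdoh??w
Fragment 3: offset=3 data="VDm" -> buffer=???VDmhdoh??w
Fragment 4: offset=7 data="Jj" -> buffer=???VDmhJjh??w
Fragment 5: offset=0 data="GVa" -> buffer=GVaVDmhJjh??w
Fragment 6: offset=10 data="ry" -> buffer=GVaVDmhJjhryw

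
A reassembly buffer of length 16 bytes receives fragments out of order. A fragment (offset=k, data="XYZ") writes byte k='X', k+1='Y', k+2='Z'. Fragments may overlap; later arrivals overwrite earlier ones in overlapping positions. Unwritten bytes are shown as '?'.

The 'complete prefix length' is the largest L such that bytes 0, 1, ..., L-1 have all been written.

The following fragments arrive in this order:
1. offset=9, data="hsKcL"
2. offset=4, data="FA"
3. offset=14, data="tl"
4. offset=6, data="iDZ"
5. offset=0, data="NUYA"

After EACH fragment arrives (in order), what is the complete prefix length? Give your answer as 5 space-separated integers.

Answer: 0 0 0 0 16

Derivation:
Fragment 1: offset=9 data="hsKcL" -> buffer=?????????hsKcL?? -> prefix_len=0
Fragment 2: offset=4 data="FA" -> buffer=????FA???hsKcL?? -> prefix_len=0
Fragment 3: offset=14 data="tl" -> buffer=????FA???hsKcLtl -> prefix_len=0
Fragment 4: offset=6 data="iDZ" -> buffer=????FAiDZhsKcLtl -> prefix_len=0
Fragment 5: offset=0 data="NUYA" -> buffer=NUYAFAiDZhsKcLtl -> prefix_len=16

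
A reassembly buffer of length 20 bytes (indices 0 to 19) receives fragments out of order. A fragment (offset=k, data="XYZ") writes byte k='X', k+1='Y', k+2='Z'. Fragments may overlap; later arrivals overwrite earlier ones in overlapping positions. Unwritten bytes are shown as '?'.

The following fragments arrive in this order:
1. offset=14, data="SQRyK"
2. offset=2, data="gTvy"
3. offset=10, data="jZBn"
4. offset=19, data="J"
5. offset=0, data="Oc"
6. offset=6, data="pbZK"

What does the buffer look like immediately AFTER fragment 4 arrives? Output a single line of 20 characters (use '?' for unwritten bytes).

Answer: ??gTvy????jZBnSQRyKJ

Derivation:
Fragment 1: offset=14 data="SQRyK" -> buffer=??????????????SQRyK?
Fragment 2: offset=2 data="gTvy" -> buffer=??gTvy????????SQRyK?
Fragment 3: offset=10 data="jZBn" -> buffer=??gTvy????jZBnSQRyK?
Fragment 4: offset=19 data="J" -> buffer=??gTvy????jZBnSQRyKJ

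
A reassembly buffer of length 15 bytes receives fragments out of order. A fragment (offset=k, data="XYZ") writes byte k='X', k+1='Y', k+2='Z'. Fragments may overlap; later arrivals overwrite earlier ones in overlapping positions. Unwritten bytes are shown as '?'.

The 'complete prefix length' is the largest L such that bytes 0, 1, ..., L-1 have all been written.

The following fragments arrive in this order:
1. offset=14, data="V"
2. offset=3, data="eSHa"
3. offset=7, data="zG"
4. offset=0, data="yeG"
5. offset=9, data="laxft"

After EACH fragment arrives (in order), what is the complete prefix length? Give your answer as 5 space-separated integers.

Answer: 0 0 0 9 15

Derivation:
Fragment 1: offset=14 data="V" -> buffer=??????????????V -> prefix_len=0
Fragment 2: offset=3 data="eSHa" -> buffer=???eSHa???????V -> prefix_len=0
Fragment 3: offset=7 data="zG" -> buffer=???eSHazG?????V -> prefix_len=0
Fragment 4: offset=0 data="yeG" -> buffer=yeGeSHazG?????V -> prefix_len=9
Fragment 5: offset=9 data="laxft" -> buffer=yeGeSHazGlaxftV -> prefix_len=15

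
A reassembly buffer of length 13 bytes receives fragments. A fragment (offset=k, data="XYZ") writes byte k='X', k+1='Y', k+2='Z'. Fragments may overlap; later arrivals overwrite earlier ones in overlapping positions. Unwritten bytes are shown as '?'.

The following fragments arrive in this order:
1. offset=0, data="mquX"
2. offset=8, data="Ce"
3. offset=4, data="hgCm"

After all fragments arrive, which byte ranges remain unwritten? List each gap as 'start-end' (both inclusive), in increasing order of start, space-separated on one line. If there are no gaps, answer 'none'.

Answer: 10-12

Derivation:
Fragment 1: offset=0 len=4
Fragment 2: offset=8 len=2
Fragment 3: offset=4 len=4
Gaps: 10-12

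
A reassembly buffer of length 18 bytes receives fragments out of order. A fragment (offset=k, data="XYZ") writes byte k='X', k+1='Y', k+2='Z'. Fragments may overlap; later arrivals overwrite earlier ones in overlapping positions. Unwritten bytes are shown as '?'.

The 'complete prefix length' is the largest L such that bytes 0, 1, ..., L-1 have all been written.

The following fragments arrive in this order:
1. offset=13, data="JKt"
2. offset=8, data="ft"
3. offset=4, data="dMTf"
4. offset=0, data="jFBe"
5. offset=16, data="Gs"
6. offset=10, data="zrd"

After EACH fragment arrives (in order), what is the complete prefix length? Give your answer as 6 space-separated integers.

Fragment 1: offset=13 data="JKt" -> buffer=?????????????JKt?? -> prefix_len=0
Fragment 2: offset=8 data="ft" -> buffer=????????ft???JKt?? -> prefix_len=0
Fragment 3: offset=4 data="dMTf" -> buffer=????dMTfft???JKt?? -> prefix_len=0
Fragment 4: offset=0 data="jFBe" -> buffer=jFBedMTfft???JKt?? -> prefix_len=10
Fragment 5: offset=16 data="Gs" -> buffer=jFBedMTfft???JKtGs -> prefix_len=10
Fragment 6: offset=10 data="zrd" -> buffer=jFBedMTfftzrdJKtGs -> prefix_len=18

Answer: 0 0 0 10 10 18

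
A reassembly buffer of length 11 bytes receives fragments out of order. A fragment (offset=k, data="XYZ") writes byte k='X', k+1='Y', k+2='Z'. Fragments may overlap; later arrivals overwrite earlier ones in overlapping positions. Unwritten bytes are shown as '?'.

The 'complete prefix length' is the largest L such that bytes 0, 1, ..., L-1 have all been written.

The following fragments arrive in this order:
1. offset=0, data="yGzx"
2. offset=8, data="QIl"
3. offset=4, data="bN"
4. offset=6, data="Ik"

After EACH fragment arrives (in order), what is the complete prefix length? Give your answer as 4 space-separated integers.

Answer: 4 4 6 11

Derivation:
Fragment 1: offset=0 data="yGzx" -> buffer=yGzx??????? -> prefix_len=4
Fragment 2: offset=8 data="QIl" -> buffer=yGzx????QIl -> prefix_len=4
Fragment 3: offset=4 data="bN" -> buffer=yGzxbN??QIl -> prefix_len=6
Fragment 4: offset=6 data="Ik" -> buffer=yGzxbNIkQIl -> prefix_len=11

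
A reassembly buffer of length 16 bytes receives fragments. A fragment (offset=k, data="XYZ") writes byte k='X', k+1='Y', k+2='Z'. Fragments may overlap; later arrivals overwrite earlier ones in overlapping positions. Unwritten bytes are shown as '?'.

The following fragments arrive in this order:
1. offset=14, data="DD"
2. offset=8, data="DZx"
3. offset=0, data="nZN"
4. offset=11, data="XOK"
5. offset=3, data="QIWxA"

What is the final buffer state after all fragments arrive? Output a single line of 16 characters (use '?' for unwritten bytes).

Fragment 1: offset=14 data="DD" -> buffer=??????????????DD
Fragment 2: offset=8 data="DZx" -> buffer=????????DZx???DD
Fragment 3: offset=0 data="nZN" -> buffer=nZN?????DZx???DD
Fragment 4: offset=11 data="XOK" -> buffer=nZN?????DZxXOKDD
Fragment 5: offset=3 data="QIWxA" -> buffer=nZNQIWxADZxXOKDD

Answer: nZNQIWxADZxXOKDD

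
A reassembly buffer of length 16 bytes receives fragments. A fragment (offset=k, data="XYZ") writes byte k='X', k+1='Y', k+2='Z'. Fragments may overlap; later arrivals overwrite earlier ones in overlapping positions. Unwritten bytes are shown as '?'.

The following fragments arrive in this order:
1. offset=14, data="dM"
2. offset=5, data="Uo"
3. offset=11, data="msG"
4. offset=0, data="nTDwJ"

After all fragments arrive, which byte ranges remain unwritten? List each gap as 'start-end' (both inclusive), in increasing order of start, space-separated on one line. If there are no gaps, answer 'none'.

Answer: 7-10

Derivation:
Fragment 1: offset=14 len=2
Fragment 2: offset=5 len=2
Fragment 3: offset=11 len=3
Fragment 4: offset=0 len=5
Gaps: 7-10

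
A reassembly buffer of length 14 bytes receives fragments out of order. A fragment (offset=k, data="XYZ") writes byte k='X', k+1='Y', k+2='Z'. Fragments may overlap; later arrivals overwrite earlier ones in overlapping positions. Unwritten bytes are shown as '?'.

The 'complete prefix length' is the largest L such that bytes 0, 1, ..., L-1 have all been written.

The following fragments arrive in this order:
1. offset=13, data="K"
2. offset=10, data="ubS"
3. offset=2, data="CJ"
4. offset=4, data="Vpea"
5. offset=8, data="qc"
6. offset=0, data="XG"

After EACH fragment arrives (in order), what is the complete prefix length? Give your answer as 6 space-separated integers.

Answer: 0 0 0 0 0 14

Derivation:
Fragment 1: offset=13 data="K" -> buffer=?????????????K -> prefix_len=0
Fragment 2: offset=10 data="ubS" -> buffer=??????????ubSK -> prefix_len=0
Fragment 3: offset=2 data="CJ" -> buffer=??CJ??????ubSK -> prefix_len=0
Fragment 4: offset=4 data="Vpea" -> buffer=??CJVpea??ubSK -> prefix_len=0
Fragment 5: offset=8 data="qc" -> buffer=??CJVpeaqcubSK -> prefix_len=0
Fragment 6: offset=0 data="XG" -> buffer=XGCJVpeaqcubSK -> prefix_len=14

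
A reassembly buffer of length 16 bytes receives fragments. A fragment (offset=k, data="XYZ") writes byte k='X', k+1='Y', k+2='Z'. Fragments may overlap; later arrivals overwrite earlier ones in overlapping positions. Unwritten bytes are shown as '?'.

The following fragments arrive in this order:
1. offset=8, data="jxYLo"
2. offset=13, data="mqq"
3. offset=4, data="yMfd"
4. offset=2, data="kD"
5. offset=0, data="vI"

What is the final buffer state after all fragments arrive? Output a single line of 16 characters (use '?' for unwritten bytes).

Fragment 1: offset=8 data="jxYLo" -> buffer=????????jxYLo???
Fragment 2: offset=13 data="mqq" -> buffer=????????jxYLomqq
Fragment 3: offset=4 data="yMfd" -> buffer=????yMfdjxYLomqq
Fragment 4: offset=2 data="kD" -> buffer=??kDyMfdjxYLomqq
Fragment 5: offset=0 data="vI" -> buffer=vIkDyMfdjxYLomqq

Answer: vIkDyMfdjxYLomqq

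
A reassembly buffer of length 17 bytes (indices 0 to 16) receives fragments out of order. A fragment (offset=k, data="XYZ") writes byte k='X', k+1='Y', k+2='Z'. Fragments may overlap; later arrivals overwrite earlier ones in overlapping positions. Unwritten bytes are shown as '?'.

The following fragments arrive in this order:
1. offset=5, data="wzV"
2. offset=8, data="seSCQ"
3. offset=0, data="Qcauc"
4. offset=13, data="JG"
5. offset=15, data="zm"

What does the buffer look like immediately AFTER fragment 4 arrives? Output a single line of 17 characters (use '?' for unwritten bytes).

Fragment 1: offset=5 data="wzV" -> buffer=?????wzV?????????
Fragment 2: offset=8 data="seSCQ" -> buffer=?????wzVseSCQ????
Fragment 3: offset=0 data="Qcauc" -> buffer=QcaucwzVseSCQ????
Fragment 4: offset=13 data="JG" -> buffer=QcaucwzVseSCQJG??

Answer: QcaucwzVseSCQJG??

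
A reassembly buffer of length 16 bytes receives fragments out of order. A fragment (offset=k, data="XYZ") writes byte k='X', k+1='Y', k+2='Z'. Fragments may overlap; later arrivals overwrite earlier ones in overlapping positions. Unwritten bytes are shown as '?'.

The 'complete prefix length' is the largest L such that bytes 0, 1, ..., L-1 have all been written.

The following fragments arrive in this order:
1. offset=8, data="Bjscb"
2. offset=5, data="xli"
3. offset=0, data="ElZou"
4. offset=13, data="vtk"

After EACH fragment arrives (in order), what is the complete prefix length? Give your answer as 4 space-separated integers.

Fragment 1: offset=8 data="Bjscb" -> buffer=????????Bjscb??? -> prefix_len=0
Fragment 2: offset=5 data="xli" -> buffer=?????xliBjscb??? -> prefix_len=0
Fragment 3: offset=0 data="ElZou" -> buffer=ElZouxliBjscb??? -> prefix_len=13
Fragment 4: offset=13 data="vtk" -> buffer=ElZouxliBjscbvtk -> prefix_len=16

Answer: 0 0 13 16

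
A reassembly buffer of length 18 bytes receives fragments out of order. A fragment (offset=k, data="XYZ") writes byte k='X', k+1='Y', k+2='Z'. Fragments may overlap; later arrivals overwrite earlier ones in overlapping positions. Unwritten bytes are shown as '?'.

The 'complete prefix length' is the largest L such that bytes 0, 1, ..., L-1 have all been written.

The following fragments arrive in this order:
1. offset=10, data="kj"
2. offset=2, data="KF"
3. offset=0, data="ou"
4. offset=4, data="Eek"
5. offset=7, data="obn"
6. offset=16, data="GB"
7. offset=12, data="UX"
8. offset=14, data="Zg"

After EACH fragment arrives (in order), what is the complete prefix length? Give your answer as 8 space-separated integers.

Fragment 1: offset=10 data="kj" -> buffer=??????????kj?????? -> prefix_len=0
Fragment 2: offset=2 data="KF" -> buffer=??KF??????kj?????? -> prefix_len=0
Fragment 3: offset=0 data="ou" -> buffer=ouKF??????kj?????? -> prefix_len=4
Fragment 4: offset=4 data="Eek" -> buffer=ouKFEek???kj?????? -> prefix_len=7
Fragment 5: offset=7 data="obn" -> buffer=ouKFEekobnkj?????? -> prefix_len=12
Fragment 6: offset=16 data="GB" -> buffer=ouKFEekobnkj????GB -> prefix_len=12
Fragment 7: offset=12 data="UX" -> buffer=ouKFEekobnkjUX??GB -> prefix_len=14
Fragment 8: offset=14 data="Zg" -> buffer=ouKFEekobnkjUXZgGB -> prefix_len=18

Answer: 0 0 4 7 12 12 14 18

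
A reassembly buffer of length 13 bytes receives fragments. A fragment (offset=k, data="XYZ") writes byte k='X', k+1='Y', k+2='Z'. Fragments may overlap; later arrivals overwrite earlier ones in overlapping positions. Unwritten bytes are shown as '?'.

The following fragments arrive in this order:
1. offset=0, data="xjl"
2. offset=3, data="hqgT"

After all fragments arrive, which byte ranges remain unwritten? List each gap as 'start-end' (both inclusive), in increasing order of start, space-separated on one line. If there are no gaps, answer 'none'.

Fragment 1: offset=0 len=3
Fragment 2: offset=3 len=4
Gaps: 7-12

Answer: 7-12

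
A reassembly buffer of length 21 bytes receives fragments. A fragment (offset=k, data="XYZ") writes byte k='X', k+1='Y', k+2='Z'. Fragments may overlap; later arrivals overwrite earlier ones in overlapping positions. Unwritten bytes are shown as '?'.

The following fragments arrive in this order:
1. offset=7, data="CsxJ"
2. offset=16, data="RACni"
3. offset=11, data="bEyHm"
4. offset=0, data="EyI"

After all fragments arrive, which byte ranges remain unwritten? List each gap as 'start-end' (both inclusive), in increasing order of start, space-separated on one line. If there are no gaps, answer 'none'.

Answer: 3-6

Derivation:
Fragment 1: offset=7 len=4
Fragment 2: offset=16 len=5
Fragment 3: offset=11 len=5
Fragment 4: offset=0 len=3
Gaps: 3-6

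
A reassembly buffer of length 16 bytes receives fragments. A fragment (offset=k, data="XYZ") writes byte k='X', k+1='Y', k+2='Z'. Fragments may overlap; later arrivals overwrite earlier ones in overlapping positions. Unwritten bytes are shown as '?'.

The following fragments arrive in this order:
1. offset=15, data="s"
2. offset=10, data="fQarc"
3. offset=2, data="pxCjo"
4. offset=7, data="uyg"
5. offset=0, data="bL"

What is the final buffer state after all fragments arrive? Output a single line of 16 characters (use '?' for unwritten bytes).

Fragment 1: offset=15 data="s" -> buffer=???????????????s
Fragment 2: offset=10 data="fQarc" -> buffer=??????????fQarcs
Fragment 3: offset=2 data="pxCjo" -> buffer=??pxCjo???fQarcs
Fragment 4: offset=7 data="uyg" -> buffer=??pxCjouygfQarcs
Fragment 5: offset=0 data="bL" -> buffer=bLpxCjouygfQarcs

Answer: bLpxCjouygfQarcs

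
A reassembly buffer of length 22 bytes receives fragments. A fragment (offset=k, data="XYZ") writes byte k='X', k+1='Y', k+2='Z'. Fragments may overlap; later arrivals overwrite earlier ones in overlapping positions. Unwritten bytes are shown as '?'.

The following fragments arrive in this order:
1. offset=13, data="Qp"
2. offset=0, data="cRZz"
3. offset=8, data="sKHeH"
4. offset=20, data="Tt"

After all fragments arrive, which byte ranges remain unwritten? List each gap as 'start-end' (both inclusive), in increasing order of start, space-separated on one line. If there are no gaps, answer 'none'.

Answer: 4-7 15-19

Derivation:
Fragment 1: offset=13 len=2
Fragment 2: offset=0 len=4
Fragment 3: offset=8 len=5
Fragment 4: offset=20 len=2
Gaps: 4-7 15-19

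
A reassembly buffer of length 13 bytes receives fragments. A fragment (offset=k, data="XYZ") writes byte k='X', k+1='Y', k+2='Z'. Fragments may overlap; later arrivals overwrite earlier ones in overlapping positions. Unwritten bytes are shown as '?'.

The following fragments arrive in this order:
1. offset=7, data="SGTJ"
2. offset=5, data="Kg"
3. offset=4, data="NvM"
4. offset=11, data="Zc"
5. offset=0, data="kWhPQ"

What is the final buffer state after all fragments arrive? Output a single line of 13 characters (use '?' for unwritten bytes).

Fragment 1: offset=7 data="SGTJ" -> buffer=???????SGTJ??
Fragment 2: offset=5 data="Kg" -> buffer=?????KgSGTJ??
Fragment 3: offset=4 data="NvM" -> buffer=????NvMSGTJ??
Fragment 4: offset=11 data="Zc" -> buffer=????NvMSGTJZc
Fragment 5: offset=0 data="kWhPQ" -> buffer=kWhPQvMSGTJZc

Answer: kWhPQvMSGTJZc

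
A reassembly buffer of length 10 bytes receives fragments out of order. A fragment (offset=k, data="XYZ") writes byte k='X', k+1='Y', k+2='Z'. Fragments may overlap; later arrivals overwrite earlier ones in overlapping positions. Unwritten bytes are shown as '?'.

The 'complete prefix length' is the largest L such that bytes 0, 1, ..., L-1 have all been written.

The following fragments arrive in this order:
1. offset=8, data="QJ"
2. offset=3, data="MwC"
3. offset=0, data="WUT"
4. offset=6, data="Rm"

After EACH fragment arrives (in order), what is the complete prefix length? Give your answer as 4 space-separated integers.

Answer: 0 0 6 10

Derivation:
Fragment 1: offset=8 data="QJ" -> buffer=????????QJ -> prefix_len=0
Fragment 2: offset=3 data="MwC" -> buffer=???MwC??QJ -> prefix_len=0
Fragment 3: offset=0 data="WUT" -> buffer=WUTMwC??QJ -> prefix_len=6
Fragment 4: offset=6 data="Rm" -> buffer=WUTMwCRmQJ -> prefix_len=10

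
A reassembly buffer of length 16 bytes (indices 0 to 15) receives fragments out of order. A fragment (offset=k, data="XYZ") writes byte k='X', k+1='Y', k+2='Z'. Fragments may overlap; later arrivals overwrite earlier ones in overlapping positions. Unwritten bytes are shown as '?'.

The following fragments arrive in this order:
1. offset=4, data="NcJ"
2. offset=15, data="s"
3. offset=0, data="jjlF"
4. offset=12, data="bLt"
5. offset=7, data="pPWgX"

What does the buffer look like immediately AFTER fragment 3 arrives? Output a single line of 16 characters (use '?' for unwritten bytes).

Fragment 1: offset=4 data="NcJ" -> buffer=????NcJ?????????
Fragment 2: offset=15 data="s" -> buffer=????NcJ????????s
Fragment 3: offset=0 data="jjlF" -> buffer=jjlFNcJ????????s

Answer: jjlFNcJ????????s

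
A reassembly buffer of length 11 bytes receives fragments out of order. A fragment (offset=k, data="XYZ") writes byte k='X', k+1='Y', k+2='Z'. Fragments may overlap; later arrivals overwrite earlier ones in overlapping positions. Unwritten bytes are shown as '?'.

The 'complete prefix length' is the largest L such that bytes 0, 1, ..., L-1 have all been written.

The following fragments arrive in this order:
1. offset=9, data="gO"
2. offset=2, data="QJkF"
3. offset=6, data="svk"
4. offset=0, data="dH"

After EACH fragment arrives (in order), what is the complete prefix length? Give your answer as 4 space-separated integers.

Fragment 1: offset=9 data="gO" -> buffer=?????????gO -> prefix_len=0
Fragment 2: offset=2 data="QJkF" -> buffer=??QJkF???gO -> prefix_len=0
Fragment 3: offset=6 data="svk" -> buffer=??QJkFsvkgO -> prefix_len=0
Fragment 4: offset=0 data="dH" -> buffer=dHQJkFsvkgO -> prefix_len=11

Answer: 0 0 0 11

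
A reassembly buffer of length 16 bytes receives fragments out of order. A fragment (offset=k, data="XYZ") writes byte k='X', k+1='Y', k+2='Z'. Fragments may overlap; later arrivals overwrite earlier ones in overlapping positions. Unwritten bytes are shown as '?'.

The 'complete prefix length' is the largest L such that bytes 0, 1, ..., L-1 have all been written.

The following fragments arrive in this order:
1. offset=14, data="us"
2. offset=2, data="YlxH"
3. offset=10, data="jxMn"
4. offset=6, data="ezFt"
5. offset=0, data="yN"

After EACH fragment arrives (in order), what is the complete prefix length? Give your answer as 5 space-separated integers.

Fragment 1: offset=14 data="us" -> buffer=??????????????us -> prefix_len=0
Fragment 2: offset=2 data="YlxH" -> buffer=??YlxH????????us -> prefix_len=0
Fragment 3: offset=10 data="jxMn" -> buffer=??YlxH????jxMnus -> prefix_len=0
Fragment 4: offset=6 data="ezFt" -> buffer=??YlxHezFtjxMnus -> prefix_len=0
Fragment 5: offset=0 data="yN" -> buffer=yNYlxHezFtjxMnus -> prefix_len=16

Answer: 0 0 0 0 16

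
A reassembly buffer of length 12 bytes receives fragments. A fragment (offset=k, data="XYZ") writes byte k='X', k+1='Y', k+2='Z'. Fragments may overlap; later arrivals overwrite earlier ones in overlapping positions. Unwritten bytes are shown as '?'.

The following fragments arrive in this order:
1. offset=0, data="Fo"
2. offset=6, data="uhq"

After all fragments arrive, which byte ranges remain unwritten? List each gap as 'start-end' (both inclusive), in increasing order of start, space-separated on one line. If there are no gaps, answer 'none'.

Fragment 1: offset=0 len=2
Fragment 2: offset=6 len=3
Gaps: 2-5 9-11

Answer: 2-5 9-11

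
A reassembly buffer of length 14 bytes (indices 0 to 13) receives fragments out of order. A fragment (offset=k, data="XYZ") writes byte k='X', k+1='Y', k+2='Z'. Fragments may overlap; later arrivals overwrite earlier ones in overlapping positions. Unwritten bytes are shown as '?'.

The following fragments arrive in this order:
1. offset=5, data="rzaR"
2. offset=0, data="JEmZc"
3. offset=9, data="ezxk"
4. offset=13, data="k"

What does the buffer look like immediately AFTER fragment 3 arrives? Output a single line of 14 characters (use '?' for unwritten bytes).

Answer: JEmZcrzaRezxk?

Derivation:
Fragment 1: offset=5 data="rzaR" -> buffer=?????rzaR?????
Fragment 2: offset=0 data="JEmZc" -> buffer=JEmZcrzaR?????
Fragment 3: offset=9 data="ezxk" -> buffer=JEmZcrzaRezxk?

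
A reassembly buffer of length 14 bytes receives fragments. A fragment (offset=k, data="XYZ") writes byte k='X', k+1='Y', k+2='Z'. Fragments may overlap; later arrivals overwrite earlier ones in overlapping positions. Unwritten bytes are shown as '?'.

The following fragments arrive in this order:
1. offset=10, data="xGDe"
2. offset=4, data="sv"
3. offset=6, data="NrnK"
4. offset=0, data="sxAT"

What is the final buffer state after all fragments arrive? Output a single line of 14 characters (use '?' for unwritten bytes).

Answer: sxATsvNrnKxGDe

Derivation:
Fragment 1: offset=10 data="xGDe" -> buffer=??????????xGDe
Fragment 2: offset=4 data="sv" -> buffer=????sv????xGDe
Fragment 3: offset=6 data="NrnK" -> buffer=????svNrnKxGDe
Fragment 4: offset=0 data="sxAT" -> buffer=sxATsvNrnKxGDe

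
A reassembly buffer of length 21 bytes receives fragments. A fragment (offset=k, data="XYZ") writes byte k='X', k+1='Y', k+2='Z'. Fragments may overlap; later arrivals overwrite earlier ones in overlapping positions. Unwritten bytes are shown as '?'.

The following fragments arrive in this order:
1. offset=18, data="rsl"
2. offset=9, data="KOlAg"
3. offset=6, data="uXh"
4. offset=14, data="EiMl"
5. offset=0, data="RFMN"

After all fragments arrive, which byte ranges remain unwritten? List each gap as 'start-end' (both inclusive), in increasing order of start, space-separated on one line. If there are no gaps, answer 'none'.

Answer: 4-5

Derivation:
Fragment 1: offset=18 len=3
Fragment 2: offset=9 len=5
Fragment 3: offset=6 len=3
Fragment 4: offset=14 len=4
Fragment 5: offset=0 len=4
Gaps: 4-5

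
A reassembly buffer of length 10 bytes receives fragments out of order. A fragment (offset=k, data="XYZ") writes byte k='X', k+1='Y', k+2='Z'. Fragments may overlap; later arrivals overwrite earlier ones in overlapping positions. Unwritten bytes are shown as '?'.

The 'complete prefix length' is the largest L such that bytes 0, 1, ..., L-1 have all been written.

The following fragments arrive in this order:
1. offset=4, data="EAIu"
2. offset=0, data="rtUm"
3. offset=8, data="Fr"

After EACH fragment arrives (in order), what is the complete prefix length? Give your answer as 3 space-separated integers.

Answer: 0 8 10

Derivation:
Fragment 1: offset=4 data="EAIu" -> buffer=????EAIu?? -> prefix_len=0
Fragment 2: offset=0 data="rtUm" -> buffer=rtUmEAIu?? -> prefix_len=8
Fragment 3: offset=8 data="Fr" -> buffer=rtUmEAIuFr -> prefix_len=10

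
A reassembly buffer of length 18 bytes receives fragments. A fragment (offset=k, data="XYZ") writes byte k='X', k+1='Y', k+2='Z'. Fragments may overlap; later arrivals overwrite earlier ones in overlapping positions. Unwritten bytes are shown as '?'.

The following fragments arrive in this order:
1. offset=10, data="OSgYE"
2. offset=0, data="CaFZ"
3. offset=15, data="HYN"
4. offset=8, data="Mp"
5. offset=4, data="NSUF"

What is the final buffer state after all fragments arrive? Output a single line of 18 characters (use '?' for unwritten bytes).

Answer: CaFZNSUFMpOSgYEHYN

Derivation:
Fragment 1: offset=10 data="OSgYE" -> buffer=??????????OSgYE???
Fragment 2: offset=0 data="CaFZ" -> buffer=CaFZ??????OSgYE???
Fragment 3: offset=15 data="HYN" -> buffer=CaFZ??????OSgYEHYN
Fragment 4: offset=8 data="Mp" -> buffer=CaFZ????MpOSgYEHYN
Fragment 5: offset=4 data="NSUF" -> buffer=CaFZNSUFMpOSgYEHYN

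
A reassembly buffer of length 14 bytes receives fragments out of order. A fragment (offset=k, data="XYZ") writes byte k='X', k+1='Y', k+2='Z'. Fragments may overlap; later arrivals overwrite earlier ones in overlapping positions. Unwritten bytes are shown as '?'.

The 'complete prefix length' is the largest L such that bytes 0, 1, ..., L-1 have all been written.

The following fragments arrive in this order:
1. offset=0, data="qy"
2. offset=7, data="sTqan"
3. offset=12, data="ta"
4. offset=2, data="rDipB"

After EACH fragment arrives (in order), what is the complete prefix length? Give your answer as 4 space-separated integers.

Fragment 1: offset=0 data="qy" -> buffer=qy???????????? -> prefix_len=2
Fragment 2: offset=7 data="sTqan" -> buffer=qy?????sTqan?? -> prefix_len=2
Fragment 3: offset=12 data="ta" -> buffer=qy?????sTqanta -> prefix_len=2
Fragment 4: offset=2 data="rDipB" -> buffer=qyrDipBsTqanta -> prefix_len=14

Answer: 2 2 2 14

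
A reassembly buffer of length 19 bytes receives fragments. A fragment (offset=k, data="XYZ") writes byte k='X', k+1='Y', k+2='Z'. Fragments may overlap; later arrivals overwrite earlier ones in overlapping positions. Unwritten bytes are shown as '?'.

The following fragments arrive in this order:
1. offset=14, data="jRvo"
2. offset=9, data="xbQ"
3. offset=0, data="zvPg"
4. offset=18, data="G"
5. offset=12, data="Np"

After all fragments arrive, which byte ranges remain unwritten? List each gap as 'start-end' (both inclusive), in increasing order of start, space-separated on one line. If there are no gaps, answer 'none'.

Answer: 4-8

Derivation:
Fragment 1: offset=14 len=4
Fragment 2: offset=9 len=3
Fragment 3: offset=0 len=4
Fragment 4: offset=18 len=1
Fragment 5: offset=12 len=2
Gaps: 4-8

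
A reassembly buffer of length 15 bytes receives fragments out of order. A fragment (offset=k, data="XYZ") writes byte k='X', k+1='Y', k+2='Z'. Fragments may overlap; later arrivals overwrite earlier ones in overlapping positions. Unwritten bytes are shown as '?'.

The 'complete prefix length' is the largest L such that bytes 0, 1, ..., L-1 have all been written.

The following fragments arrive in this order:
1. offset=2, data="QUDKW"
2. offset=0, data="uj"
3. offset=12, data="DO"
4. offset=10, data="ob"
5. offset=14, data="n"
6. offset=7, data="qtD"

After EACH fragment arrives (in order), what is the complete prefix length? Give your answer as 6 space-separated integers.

Answer: 0 7 7 7 7 15

Derivation:
Fragment 1: offset=2 data="QUDKW" -> buffer=??QUDKW???????? -> prefix_len=0
Fragment 2: offset=0 data="uj" -> buffer=ujQUDKW???????? -> prefix_len=7
Fragment 3: offset=12 data="DO" -> buffer=ujQUDKW?????DO? -> prefix_len=7
Fragment 4: offset=10 data="ob" -> buffer=ujQUDKW???obDO? -> prefix_len=7
Fragment 5: offset=14 data="n" -> buffer=ujQUDKW???obDOn -> prefix_len=7
Fragment 6: offset=7 data="qtD" -> buffer=ujQUDKWqtDobDOn -> prefix_len=15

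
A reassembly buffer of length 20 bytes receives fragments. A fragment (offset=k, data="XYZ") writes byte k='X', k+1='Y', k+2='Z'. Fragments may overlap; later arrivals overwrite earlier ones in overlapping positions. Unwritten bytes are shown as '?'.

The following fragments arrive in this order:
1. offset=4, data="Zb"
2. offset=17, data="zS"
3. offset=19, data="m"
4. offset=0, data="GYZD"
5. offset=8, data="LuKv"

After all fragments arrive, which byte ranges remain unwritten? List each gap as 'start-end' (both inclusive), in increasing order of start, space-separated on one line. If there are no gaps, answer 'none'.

Fragment 1: offset=4 len=2
Fragment 2: offset=17 len=2
Fragment 3: offset=19 len=1
Fragment 4: offset=0 len=4
Fragment 5: offset=8 len=4
Gaps: 6-7 12-16

Answer: 6-7 12-16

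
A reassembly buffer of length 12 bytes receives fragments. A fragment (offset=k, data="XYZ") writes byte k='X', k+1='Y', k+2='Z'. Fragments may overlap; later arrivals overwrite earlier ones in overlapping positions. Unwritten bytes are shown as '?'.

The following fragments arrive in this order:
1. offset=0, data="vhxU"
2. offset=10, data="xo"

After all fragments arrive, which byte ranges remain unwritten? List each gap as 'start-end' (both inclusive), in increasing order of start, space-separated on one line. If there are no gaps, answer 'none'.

Answer: 4-9

Derivation:
Fragment 1: offset=0 len=4
Fragment 2: offset=10 len=2
Gaps: 4-9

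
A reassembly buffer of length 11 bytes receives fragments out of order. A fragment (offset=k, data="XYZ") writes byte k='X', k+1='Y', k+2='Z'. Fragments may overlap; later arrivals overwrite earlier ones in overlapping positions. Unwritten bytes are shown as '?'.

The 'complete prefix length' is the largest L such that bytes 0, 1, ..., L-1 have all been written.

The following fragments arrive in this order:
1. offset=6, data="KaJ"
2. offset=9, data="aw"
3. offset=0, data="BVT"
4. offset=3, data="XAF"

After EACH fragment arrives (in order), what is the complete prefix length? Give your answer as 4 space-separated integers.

Answer: 0 0 3 11

Derivation:
Fragment 1: offset=6 data="KaJ" -> buffer=??????KaJ?? -> prefix_len=0
Fragment 2: offset=9 data="aw" -> buffer=??????KaJaw -> prefix_len=0
Fragment 3: offset=0 data="BVT" -> buffer=BVT???KaJaw -> prefix_len=3
Fragment 4: offset=3 data="XAF" -> buffer=BVTXAFKaJaw -> prefix_len=11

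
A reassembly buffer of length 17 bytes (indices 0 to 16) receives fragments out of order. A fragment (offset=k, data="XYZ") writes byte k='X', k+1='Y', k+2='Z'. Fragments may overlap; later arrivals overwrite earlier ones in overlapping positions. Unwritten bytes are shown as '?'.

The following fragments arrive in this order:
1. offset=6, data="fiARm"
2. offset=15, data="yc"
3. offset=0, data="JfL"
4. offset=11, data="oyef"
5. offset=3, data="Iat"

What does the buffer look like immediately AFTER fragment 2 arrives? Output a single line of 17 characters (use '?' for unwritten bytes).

Fragment 1: offset=6 data="fiARm" -> buffer=??????fiARm??????
Fragment 2: offset=15 data="yc" -> buffer=??????fiARm????yc

Answer: ??????fiARm????yc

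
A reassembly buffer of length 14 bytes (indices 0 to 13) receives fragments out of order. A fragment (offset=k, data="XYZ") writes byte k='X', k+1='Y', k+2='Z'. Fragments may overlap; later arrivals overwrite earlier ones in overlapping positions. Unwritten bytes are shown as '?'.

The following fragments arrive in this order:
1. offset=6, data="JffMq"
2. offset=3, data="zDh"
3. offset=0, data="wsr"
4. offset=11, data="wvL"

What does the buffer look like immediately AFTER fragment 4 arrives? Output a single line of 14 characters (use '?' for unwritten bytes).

Answer: wsrzDhJffMqwvL

Derivation:
Fragment 1: offset=6 data="JffMq" -> buffer=??????JffMq???
Fragment 2: offset=3 data="zDh" -> buffer=???zDhJffMq???
Fragment 3: offset=0 data="wsr" -> buffer=wsrzDhJffMq???
Fragment 4: offset=11 data="wvL" -> buffer=wsrzDhJffMqwvL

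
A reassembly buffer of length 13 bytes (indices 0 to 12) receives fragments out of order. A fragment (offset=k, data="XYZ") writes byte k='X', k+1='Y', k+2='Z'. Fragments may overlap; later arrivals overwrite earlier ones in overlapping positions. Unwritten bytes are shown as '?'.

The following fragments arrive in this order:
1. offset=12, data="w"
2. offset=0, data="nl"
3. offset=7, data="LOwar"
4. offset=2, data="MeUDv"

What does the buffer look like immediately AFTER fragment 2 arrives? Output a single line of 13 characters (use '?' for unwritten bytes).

Answer: nl??????????w

Derivation:
Fragment 1: offset=12 data="w" -> buffer=????????????w
Fragment 2: offset=0 data="nl" -> buffer=nl??????????w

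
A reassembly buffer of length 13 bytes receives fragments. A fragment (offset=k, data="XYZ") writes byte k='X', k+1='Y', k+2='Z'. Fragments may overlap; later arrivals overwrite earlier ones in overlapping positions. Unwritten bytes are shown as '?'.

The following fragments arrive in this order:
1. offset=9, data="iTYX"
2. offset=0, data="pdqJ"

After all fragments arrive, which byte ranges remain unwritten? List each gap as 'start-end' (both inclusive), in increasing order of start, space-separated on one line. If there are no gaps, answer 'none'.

Answer: 4-8

Derivation:
Fragment 1: offset=9 len=4
Fragment 2: offset=0 len=4
Gaps: 4-8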